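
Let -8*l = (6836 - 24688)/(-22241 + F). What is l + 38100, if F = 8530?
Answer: 1044773737/27422 ≈ 38100.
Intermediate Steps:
l = -4463/27422 (l = -(6836 - 24688)/(8*(-22241 + 8530)) = -(-4463)/(2*(-13711)) = -(-4463)*(-1)/(2*13711) = -⅛*17852/13711 = -4463/27422 ≈ -0.16275)
l + 38100 = -4463/27422 + 38100 = 1044773737/27422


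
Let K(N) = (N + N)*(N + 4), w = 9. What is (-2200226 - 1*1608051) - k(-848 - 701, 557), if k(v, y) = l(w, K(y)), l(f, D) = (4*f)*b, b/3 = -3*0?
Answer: -3808277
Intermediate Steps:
b = 0 (b = 3*(-3*0) = 3*0 = 0)
K(N) = 2*N*(4 + N) (K(N) = (2*N)*(4 + N) = 2*N*(4 + N))
l(f, D) = 0 (l(f, D) = (4*f)*0 = 0)
k(v, y) = 0
(-2200226 - 1*1608051) - k(-848 - 701, 557) = (-2200226 - 1*1608051) - 1*0 = (-2200226 - 1608051) + 0 = -3808277 + 0 = -3808277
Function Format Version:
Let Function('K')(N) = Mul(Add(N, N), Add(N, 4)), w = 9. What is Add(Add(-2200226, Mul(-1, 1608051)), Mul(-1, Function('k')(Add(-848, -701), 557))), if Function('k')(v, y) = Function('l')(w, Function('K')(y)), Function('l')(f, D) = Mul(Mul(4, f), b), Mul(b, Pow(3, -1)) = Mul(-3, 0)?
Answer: -3808277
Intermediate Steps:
b = 0 (b = Mul(3, Mul(-3, 0)) = Mul(3, 0) = 0)
Function('K')(N) = Mul(2, N, Add(4, N)) (Function('K')(N) = Mul(Mul(2, N), Add(4, N)) = Mul(2, N, Add(4, N)))
Function('l')(f, D) = 0 (Function('l')(f, D) = Mul(Mul(4, f), 0) = 0)
Function('k')(v, y) = 0
Add(Add(-2200226, Mul(-1, 1608051)), Mul(-1, Function('k')(Add(-848, -701), 557))) = Add(Add(-2200226, Mul(-1, 1608051)), Mul(-1, 0)) = Add(Add(-2200226, -1608051), 0) = Add(-3808277, 0) = -3808277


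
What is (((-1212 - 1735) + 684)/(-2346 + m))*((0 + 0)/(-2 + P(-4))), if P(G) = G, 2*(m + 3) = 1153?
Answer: 0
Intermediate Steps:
m = 1147/2 (m = -3 + (½)*1153 = -3 + 1153/2 = 1147/2 ≈ 573.50)
(((-1212 - 1735) + 684)/(-2346 + m))*((0 + 0)/(-2 + P(-4))) = (((-1212 - 1735) + 684)/(-2346 + 1147/2))*((0 + 0)/(-2 - 4)) = ((-2947 + 684)/(-3545/2))*(0/(-6)) = (-2263*(-2/3545))*(0*(-⅙)) = (4526/3545)*0 = 0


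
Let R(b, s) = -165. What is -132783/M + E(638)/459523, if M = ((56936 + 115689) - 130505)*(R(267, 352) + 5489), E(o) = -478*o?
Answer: -22816080784943/34348866346080 ≈ -0.66425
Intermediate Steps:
M = 224246880 (M = ((56936 + 115689) - 130505)*(-165 + 5489) = (172625 - 130505)*5324 = 42120*5324 = 224246880)
-132783/M + E(638)/459523 = -132783/224246880 - 478*638/459523 = -132783*1/224246880 - 304964*1/459523 = -44261/74748960 - 304964/459523 = -22816080784943/34348866346080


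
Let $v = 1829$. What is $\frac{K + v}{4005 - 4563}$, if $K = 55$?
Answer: $- \frac{314}{93} \approx -3.3763$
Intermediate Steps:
$\frac{K + v}{4005 - 4563} = \frac{55 + 1829}{4005 - 4563} = \frac{1884}{-558} = 1884 \left(- \frac{1}{558}\right) = - \frac{314}{93}$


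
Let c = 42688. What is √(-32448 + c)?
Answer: 32*√10 ≈ 101.19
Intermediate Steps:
√(-32448 + c) = √(-32448 + 42688) = √10240 = 32*√10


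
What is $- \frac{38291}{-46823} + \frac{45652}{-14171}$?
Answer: $- \frac{1594941835}{663528733} \approx -2.4037$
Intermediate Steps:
$- \frac{38291}{-46823} + \frac{45652}{-14171} = \left(-38291\right) \left(- \frac{1}{46823}\right) + 45652 \left(- \frac{1}{14171}\right) = \frac{38291}{46823} - \frac{45652}{14171} = - \frac{1594941835}{663528733}$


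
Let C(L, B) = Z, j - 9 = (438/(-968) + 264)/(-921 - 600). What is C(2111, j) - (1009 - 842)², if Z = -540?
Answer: -28429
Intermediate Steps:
j = 721991/81796 (j = 9 + (438/(-968) + 264)/(-921 - 600) = 9 + (438*(-1/968) + 264)/(-1521) = 9 + (-219/484 + 264)*(-1/1521) = 9 + (127557/484)*(-1/1521) = 9 - 14173/81796 = 721991/81796 ≈ 8.8267)
C(L, B) = -540
C(2111, j) - (1009 - 842)² = -540 - (1009 - 842)² = -540 - 1*167² = -540 - 1*27889 = -540 - 27889 = -28429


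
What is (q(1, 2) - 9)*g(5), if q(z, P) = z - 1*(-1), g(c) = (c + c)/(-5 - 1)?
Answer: 35/3 ≈ 11.667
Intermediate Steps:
g(c) = -c/3 (g(c) = (2*c)/(-6) = (2*c)*(-⅙) = -c/3)
q(z, P) = 1 + z (q(z, P) = z + 1 = 1 + z)
(q(1, 2) - 9)*g(5) = ((1 + 1) - 9)*(-⅓*5) = (2 - 9)*(-5/3) = -7*(-5/3) = 35/3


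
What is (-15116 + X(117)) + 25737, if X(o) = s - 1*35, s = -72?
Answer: 10514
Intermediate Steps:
X(o) = -107 (X(o) = -72 - 1*35 = -72 - 35 = -107)
(-15116 + X(117)) + 25737 = (-15116 - 107) + 25737 = -15223 + 25737 = 10514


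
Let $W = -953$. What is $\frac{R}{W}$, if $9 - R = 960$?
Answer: $\frac{951}{953} \approx 0.9979$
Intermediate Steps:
$R = -951$ ($R = 9 - 960 = -951$)
$\frac{R}{W} = - \frac{951}{-953} = \left(-951\right) \left(- \frac{1}{953}\right) = \frac{951}{953}$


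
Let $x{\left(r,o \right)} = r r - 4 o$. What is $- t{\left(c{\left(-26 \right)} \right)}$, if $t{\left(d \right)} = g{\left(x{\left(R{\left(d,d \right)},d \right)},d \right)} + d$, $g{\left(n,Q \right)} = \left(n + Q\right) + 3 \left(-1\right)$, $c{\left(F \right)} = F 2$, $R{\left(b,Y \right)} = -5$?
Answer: $-126$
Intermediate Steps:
$x{\left(r,o \right)} = r^{2} - 4 o$
$c{\left(F \right)} = 2 F$
$g{\left(n,Q \right)} = -3 + Q + n$ ($g{\left(n,Q \right)} = \left(Q + n\right) - 3 = -3 + Q + n$)
$t{\left(d \right)} = 22 - 2 d$ ($t{\left(d \right)} = \left(-3 + d - \left(-25 + 4 d\right)\right) + d = \left(22 - 3 d\right) + d = 22 - 2 d$)
$- t{\left(c{\left(-26 \right)} \right)} = - (22 - 2 \cdot 2 \left(-26\right)) = - (22 - -104) = - (22 + 104) = \left(-1\right) 126 = -126$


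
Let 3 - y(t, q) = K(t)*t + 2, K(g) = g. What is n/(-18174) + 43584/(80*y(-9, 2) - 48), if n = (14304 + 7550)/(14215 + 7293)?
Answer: -3150246565/466056852 ≈ -6.7594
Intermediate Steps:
y(t, q) = 1 - t² (y(t, q) = 3 - (t*t + 2) = 3 - (t² + 2) = 3 - (2 + t²) = 3 + (-2 - t²) = 1 - t²)
n = 10927/10754 (n = 21854/21508 = 21854*(1/21508) = 10927/10754 ≈ 1.0161)
n/(-18174) + 43584/(80*y(-9, 2) - 48) = (10927/10754)/(-18174) + 43584/(80*(1 - 1*(-9)²) - 48) = (10927/10754)*(-1/18174) + 43584/(80*(1 - 1*81) - 48) = -10927/195443196 + 43584/(80*(1 - 81) - 48) = -10927/195443196 + 43584/(80*(-80) - 48) = -10927/195443196 + 43584/(-6400 - 48) = -10927/195443196 + 43584/(-6448) = -10927/195443196 + 43584*(-1/6448) = -10927/195443196 - 2724/403 = -3150246565/466056852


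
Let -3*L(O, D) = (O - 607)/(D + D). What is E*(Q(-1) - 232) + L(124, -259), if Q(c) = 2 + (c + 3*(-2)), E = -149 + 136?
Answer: 227971/74 ≈ 3080.7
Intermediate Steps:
L(O, D) = -(-607 + O)/(6*D) (L(O, D) = -(O - 607)/(3*(D + D)) = -(-607 + O)/(3*(2*D)) = -(-607 + O)*1/(2*D)/3 = -(-607 + O)/(6*D))
E = -13
Q(c) = -4 + c (Q(c) = 2 + (c - 6) = 2 + (-6 + c) = -4 + c)
E*(Q(-1) - 232) + L(124, -259) = -13*((-4 - 1) - 232) + (⅙)*(607 - 1*124)/(-259) = -13*(-5 - 232) + (⅙)*(-1/259)*(607 - 124) = -13*(-237) + (⅙)*(-1/259)*483 = 3081 - 23/74 = 227971/74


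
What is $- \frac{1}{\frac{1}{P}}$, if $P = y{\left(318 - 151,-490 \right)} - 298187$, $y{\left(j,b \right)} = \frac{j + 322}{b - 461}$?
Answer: $\frac{94525442}{317} \approx 2.9819 \cdot 10^{5}$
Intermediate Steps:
$y{\left(j,b \right)} = \frac{322 + j}{-461 + b}$
$P = - \frac{94525442}{317}$ ($P = \frac{322 + \left(318 - 151\right)}{-461 - 490} - 298187 = \frac{322 + 167}{-951} - 298187 = \left(- \frac{1}{951}\right) 489 - 298187 = - \frac{163}{317} - 298187 = - \frac{94525442}{317} \approx -2.9819 \cdot 10^{5}$)
$- \frac{1}{\frac{1}{P}} = - \frac{1}{\frac{1}{- \frac{94525442}{317}}} = - \frac{1}{- \frac{317}{94525442}} = \left(-1\right) \left(- \frac{94525442}{317}\right) = \frac{94525442}{317}$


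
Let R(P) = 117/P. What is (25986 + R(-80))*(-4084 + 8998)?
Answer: 5107520691/40 ≈ 1.2769e+8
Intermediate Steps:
(25986 + R(-80))*(-4084 + 8998) = (25986 + 117/(-80))*(-4084 + 8998) = (25986 + 117*(-1/80))*4914 = (25986 - 117/80)*4914 = (2078763/80)*4914 = 5107520691/40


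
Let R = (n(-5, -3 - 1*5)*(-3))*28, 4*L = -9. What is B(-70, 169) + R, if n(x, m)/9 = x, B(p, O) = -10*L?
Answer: 7605/2 ≈ 3802.5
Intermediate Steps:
L = -9/4 (L = (¼)*(-9) = -9/4 ≈ -2.2500)
B(p, O) = 45/2 (B(p, O) = -10*(-9/4) = 45/2)
n(x, m) = 9*x
R = 3780 (R = ((9*(-5))*(-3))*28 = -45*(-3)*28 = 135*28 = 3780)
B(-70, 169) + R = 45/2 + 3780 = 7605/2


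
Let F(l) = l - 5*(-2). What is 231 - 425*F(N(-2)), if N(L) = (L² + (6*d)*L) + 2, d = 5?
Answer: 18931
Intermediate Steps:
N(L) = 2 + L² + 30*L (N(L) = (L² + (6*5)*L) + 2 = (L² + 30*L) + 2 = 2 + L² + 30*L)
F(l) = 10 + l (F(l) = l + 10 = 10 + l)
231 - 425*F(N(-2)) = 231 - 425*(10 + (2 + (-2)² + 30*(-2))) = 231 - 425*(10 + (2 + 4 - 60)) = 231 - 425*(10 - 54) = 231 - 425*(-44) = 231 + 18700 = 18931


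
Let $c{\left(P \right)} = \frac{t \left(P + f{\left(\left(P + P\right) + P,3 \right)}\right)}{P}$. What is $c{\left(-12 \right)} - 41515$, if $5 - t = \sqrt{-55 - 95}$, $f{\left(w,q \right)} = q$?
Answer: $- \frac{166045}{4} - \frac{15 i \sqrt{6}}{4} \approx -41511.0 - 9.1856 i$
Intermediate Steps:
$t = 5 - 5 i \sqrt{6}$ ($t = 5 - \sqrt{-55 - 95} = 5 - \sqrt{-150} = 5 - 5 i \sqrt{6} \approx 5.0 - 12.247 i$)
$c{\left(P \right)} = \frac{\left(3 + P\right) \left(5 - 5 i \sqrt{6}\right)}{P}$ ($c{\left(P \right)} = \frac{\left(5 - 5 i \sqrt{6}\right) \left(P + 3\right)}{P} = \frac{\left(5 - 5 i \sqrt{6}\right) \left(3 + P\right)}{P} = \frac{\left(3 + P\right) \left(5 - 5 i \sqrt{6}\right)}{P}$)
$c{\left(-12 \right)} - 41515 = \frac{5 \left(1 - i \sqrt{6}\right) \left(3 - 12\right)}{-12} - 41515 = 5 \left(- \frac{1}{12}\right) \left(1 - i \sqrt{6}\right) \left(-9\right) - 41515 = \left(\frac{15}{4} - \frac{15 i \sqrt{6}}{4}\right) - 41515 = - \frac{166045}{4} - \frac{15 i \sqrt{6}}{4}$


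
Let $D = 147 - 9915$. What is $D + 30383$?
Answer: $20615$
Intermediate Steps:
$D = -9768$ ($D = 147 - 9915 = -9768$)
$D + 30383 = -9768 + 30383 = 20615$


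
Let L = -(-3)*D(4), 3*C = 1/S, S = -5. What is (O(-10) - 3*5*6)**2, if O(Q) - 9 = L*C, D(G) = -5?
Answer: 6400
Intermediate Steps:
C = -1/15 (C = (1/3)/(-5) = (1/3)*(-1/5) = -1/15 ≈ -0.066667)
L = -15 (L = -(-3)*(-5) = -1*15 = -15)
O(Q) = 10 (O(Q) = 9 - 15*(-1/15) = 9 + 1 = 10)
(O(-10) - 3*5*6)**2 = (10 - 3*5*6)**2 = (10 - 15*6)**2 = (10 - 90)**2 = (-80)**2 = 6400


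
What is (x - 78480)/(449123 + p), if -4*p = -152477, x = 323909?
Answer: 981716/1948969 ≈ 0.50371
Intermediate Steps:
p = 152477/4 (p = -¼*(-152477) = 152477/4 ≈ 38119.)
(x - 78480)/(449123 + p) = (323909 - 78480)/(449123 + 152477/4) = 245429/(1948969/4) = 245429*(4/1948969) = 981716/1948969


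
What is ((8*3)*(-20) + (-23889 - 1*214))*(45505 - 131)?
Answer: -1115429042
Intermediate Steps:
((8*3)*(-20) + (-23889 - 1*214))*(45505 - 131) = (24*(-20) + (-23889 - 214))*45374 = (-480 - 24103)*45374 = -24583*45374 = -1115429042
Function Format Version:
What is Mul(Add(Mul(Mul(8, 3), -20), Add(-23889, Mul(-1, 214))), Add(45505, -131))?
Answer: -1115429042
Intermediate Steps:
Mul(Add(Mul(Mul(8, 3), -20), Add(-23889, Mul(-1, 214))), Add(45505, -131)) = Mul(Add(Mul(24, -20), Add(-23889, -214)), 45374) = Mul(Add(-480, -24103), 45374) = Mul(-24583, 45374) = -1115429042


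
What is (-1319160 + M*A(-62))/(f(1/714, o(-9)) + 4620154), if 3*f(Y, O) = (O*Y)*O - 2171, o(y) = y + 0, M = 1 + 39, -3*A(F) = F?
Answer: -188258000/659654657 ≈ -0.28539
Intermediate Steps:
A(F) = -F/3
M = 40
o(y) = y
f(Y, O) = -2171/3 + Y*O²/3 (f(Y, O) = ((O*Y)*O - 2171)/3 = (Y*O² - 2171)/3 = (-2171 + Y*O²)/3 = -2171/3 + Y*O²/3)
(-1319160 + M*A(-62))/(f(1/714, o(-9)) + 4620154) = (-1319160 + 40*(-⅓*(-62)))/((-2171/3 + (⅓)*(-9)²/714) + 4620154) = (-1319160 + 40*(62/3))/((-2171/3 + (⅓)*(1/714)*81) + 4620154) = (-1319160 + 2480/3)/((-2171/3 + 9/238) + 4620154) = -3955000/(3*(-516671/714 + 4620154)) = -3955000/(3*3298273285/714) = -3955000/3*714/3298273285 = -188258000/659654657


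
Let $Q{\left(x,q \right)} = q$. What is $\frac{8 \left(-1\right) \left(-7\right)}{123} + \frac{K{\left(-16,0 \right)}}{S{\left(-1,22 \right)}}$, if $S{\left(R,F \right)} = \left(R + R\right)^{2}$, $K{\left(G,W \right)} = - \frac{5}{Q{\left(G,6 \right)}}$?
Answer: $\frac{81}{328} \approx 0.24695$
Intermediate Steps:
$K{\left(G,W \right)} = - \frac{5}{6}$
$S{\left(R,F \right)} = 4 R^{2}$ ($S{\left(R,F \right)} = \left(2 R\right)^{2} = 4 R^{2}$)
$\frac{8 \left(-1\right) \left(-7\right)}{123} + \frac{K{\left(-16,0 \right)}}{S{\left(-1,22 \right)}} = \frac{8 \left(-1\right) \left(-7\right)}{123} - \frac{5}{6 \cdot 4 \left(-1\right)^{2}} = \left(-8\right) \left(-7\right) \frac{1}{123} - \frac{5}{6 \cdot 4 \cdot 1} = 56 \cdot \frac{1}{123} - \frac{5}{6 \cdot 4} = \frac{56}{123} - \frac{5}{24} = \frac{81}{328}$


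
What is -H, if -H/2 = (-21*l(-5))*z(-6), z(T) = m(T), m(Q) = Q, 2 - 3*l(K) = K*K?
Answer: -1932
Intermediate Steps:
l(K) = ⅔ - K²/3 (l(K) = ⅔ - K*K/3 = ⅔ - K²/3)
z(T) = T
H = 1932 (H = -2*(-21*(⅔ - ⅓*(-5)²))*(-6) = -2*(-21*(⅔ - ⅓*25))*(-6) = -2*(-21*(⅔ - 25/3))*(-6) = -2*(-21*(-23/3))*(-6) = -322*(-6) = -2*(-966) = 1932)
-H = -1*1932 = -1932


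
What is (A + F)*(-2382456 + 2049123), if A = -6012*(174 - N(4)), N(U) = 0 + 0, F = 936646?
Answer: 36480630186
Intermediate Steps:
N(U) = 0
A = -1046088 (A = -6012*(174 - 1*0) = -6012*(174 + 0) = -6012*174 = -1046088)
(A + F)*(-2382456 + 2049123) = (-1046088 + 936646)*(-2382456 + 2049123) = -109442*(-333333) = 36480630186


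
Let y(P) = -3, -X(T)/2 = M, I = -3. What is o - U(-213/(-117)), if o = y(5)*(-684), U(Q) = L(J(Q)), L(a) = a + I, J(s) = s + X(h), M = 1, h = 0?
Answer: 80152/39 ≈ 2055.2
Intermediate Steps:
X(T) = -2 (X(T) = -2*1 = -2)
J(s) = -2 + s (J(s) = s - 2 = -2 + s)
L(a) = -3 + a (L(a) = a - 3 = -3 + a)
U(Q) = -5 + Q (U(Q) = -3 + (-2 + Q) = -5 + Q)
o = 2052 (o = -3*(-684) = 2052)
o - U(-213/(-117)) = 2052 - (-5 - 213/(-117)) = 2052 - (-5 - 213*(-1/117)) = 2052 - (-5 + 71/39) = 2052 - 1*(-124/39) = 2052 + 124/39 = 80152/39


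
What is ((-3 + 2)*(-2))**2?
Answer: 4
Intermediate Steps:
((-3 + 2)*(-2))**2 = (-1*(-2))**2 = 2**2 = 4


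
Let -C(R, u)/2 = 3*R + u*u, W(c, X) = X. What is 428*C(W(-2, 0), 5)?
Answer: -21400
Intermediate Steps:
C(R, u) = -6*R - 2*u**2 (C(R, u) = -2*(3*R + u*u) = -2*(3*R + u**2) = -2*(u**2 + 3*R) = -6*R - 2*u**2)
428*C(W(-2, 0), 5) = 428*(-6*0 - 2*5**2) = 428*(0 - 2*25) = 428*(0 - 50) = 428*(-50) = -21400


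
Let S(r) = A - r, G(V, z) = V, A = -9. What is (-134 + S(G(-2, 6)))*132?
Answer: -18612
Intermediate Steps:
S(r) = -9 - r
(-134 + S(G(-2, 6)))*132 = (-134 + (-9 - 1*(-2)))*132 = (-134 + (-9 + 2))*132 = (-134 - 7)*132 = -141*132 = -18612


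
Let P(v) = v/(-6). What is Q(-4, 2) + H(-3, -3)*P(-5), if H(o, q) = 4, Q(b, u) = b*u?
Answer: -14/3 ≈ -4.6667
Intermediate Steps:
P(v) = -v/6 (P(v) = v*(-⅙) = -v/6)
Q(-4, 2) + H(-3, -3)*P(-5) = -4*2 + 4*(-⅙*(-5)) = -8 + 4*(⅚) = -8 + 10/3 = -14/3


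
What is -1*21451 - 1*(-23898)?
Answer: 2447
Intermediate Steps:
-1*21451 - 1*(-23898) = -21451 + 23898 = 2447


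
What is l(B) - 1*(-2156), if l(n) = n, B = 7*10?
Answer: 2226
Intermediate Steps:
B = 70
l(B) - 1*(-2156) = 70 - 1*(-2156) = 70 + 2156 = 2226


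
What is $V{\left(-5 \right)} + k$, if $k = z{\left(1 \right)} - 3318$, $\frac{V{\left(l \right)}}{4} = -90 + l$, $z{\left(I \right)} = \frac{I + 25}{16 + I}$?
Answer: $- \frac{62840}{17} \approx -3696.5$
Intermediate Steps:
$z{\left(I \right)} = \frac{25 + I}{16 + I}$
$V{\left(l \right)} = -360 + 4 l$ ($V{\left(l \right)} = 4 \left(-90 + l\right) = -360 + 4 l$)
$k = - \frac{56380}{17}$ ($k = \frac{25 + 1}{16 + 1} - 3318 = \frac{1}{17} \cdot 26 - 3318 = \frac{26}{17} - 3318 = - \frac{56380}{17} \approx -3316.5$)
$V{\left(-5 \right)} + k = \left(-360 + 4 \left(-5\right)\right) - \frac{56380}{17} = \left(-360 - 20\right) - \frac{56380}{17} = -380 - \frac{56380}{17} = - \frac{62840}{17}$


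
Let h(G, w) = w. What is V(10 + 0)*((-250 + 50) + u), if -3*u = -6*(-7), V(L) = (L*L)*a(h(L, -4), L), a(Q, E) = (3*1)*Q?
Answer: 256800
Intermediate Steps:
a(Q, E) = 3*Q
V(L) = -12*L**2 (V(L) = (L*L)*(3*(-4)) = L**2*(-12) = -12*L**2)
u = -14 (u = -(-2)*(-7) = -1/3*42 = -14)
V(10 + 0)*((-250 + 50) + u) = (-12*(10 + 0)**2)*((-250 + 50) - 14) = (-12*10**2)*(-200 - 14) = -12*100*(-214) = -1200*(-214) = 256800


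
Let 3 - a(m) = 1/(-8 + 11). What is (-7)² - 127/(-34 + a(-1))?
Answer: 4987/94 ≈ 53.053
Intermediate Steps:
a(m) = 8/3 (a(m) = 3 - 1/(-8 + 11) = 3 - 1/3 = 3 - 1*⅓ = 3 - ⅓ = 8/3)
(-7)² - 127/(-34 + a(-1)) = (-7)² - 127/(-34 + 8/3) = 49 - 127/(-94/3) = 49 - 127*(-3/94) = 49 + 381/94 = 4987/94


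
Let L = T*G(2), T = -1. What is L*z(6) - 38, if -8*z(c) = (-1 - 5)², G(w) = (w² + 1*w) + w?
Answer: -2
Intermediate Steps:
G(w) = w² + 2*w (G(w) = (w² + w) + w = (w + w²) + w = w² + 2*w)
z(c) = -9/2 (z(c) = -(-1 - 5)²/8 = -⅛*(-6)² = -⅛*36 = -9/2)
L = -8 (L = -2*(2 + 2) = -2*4 = -1*8 = -8)
L*z(6) - 38 = -8*(-9/2) - 38 = 36 - 38 = -2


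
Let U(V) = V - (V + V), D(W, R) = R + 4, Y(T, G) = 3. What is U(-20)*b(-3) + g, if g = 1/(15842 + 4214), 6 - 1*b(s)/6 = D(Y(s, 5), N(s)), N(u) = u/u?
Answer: 2406721/20056 ≈ 120.00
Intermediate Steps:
N(u) = 1
D(W, R) = 4 + R
b(s) = 6 (b(s) = 36 - 6*(4 + 1) = 36 - 6*5 = 36 - 30 = 6)
U(V) = -V (U(V) = V - 2*V = -V)
g = 1/20056 ≈ 4.9860e-5
U(-20)*b(-3) + g = -1*(-20)*6 + 1/20056 = 20*6 + 1/20056 = 120 + 1/20056 = 2406721/20056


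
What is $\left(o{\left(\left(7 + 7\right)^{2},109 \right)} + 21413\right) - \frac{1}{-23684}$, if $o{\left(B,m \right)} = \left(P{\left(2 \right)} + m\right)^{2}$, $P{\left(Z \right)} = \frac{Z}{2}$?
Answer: $\frac{793721893}{23684} \approx 33513.0$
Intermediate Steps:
$P{\left(Z \right)} = \frac{Z}{2}$ ($P{\left(Z \right)} = Z \frac{1}{2} = \frac{Z}{2}$)
$o{\left(B,m \right)} = \left(1 + m\right)^{2}$ ($o{\left(B,m \right)} = \left(\frac{1}{2} \cdot 2 + m\right)^{2} = \left(1 + m\right)^{2}$)
$\left(o{\left(\left(7 + 7\right)^{2},109 \right)} + 21413\right) - \frac{1}{-23684} = \left(\left(1 + 109\right)^{2} + 21413\right) - \frac{1}{-23684} = \left(110^{2} + 21413\right) - - \frac{1}{23684} = \left(12100 + 21413\right) + \frac{1}{23684} = 33513 + \frac{1}{23684} = \frac{793721893}{23684}$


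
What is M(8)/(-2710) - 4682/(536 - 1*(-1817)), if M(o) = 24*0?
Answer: -4682/2353 ≈ -1.9898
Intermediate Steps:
M(o) = 0
M(8)/(-2710) - 4682/(536 - 1*(-1817)) = 0/(-2710) - 4682/(536 - 1*(-1817)) = 0*(-1/2710) - 4682/(536 + 1817) = 0 - 4682/2353 = -4682/2353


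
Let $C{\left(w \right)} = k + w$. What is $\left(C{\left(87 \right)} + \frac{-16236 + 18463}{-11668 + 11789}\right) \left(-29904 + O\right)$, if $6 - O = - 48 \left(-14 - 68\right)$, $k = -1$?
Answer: $- \frac{427424922}{121} \approx -3.5324 \cdot 10^{6}$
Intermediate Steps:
$C{\left(w \right)} = -1 + w$
$O = -3930$ ($O = 6 - - 48 \left(-14 - 68\right) = 6 - \left(-48\right) \left(-82\right) = 6 - 3936 = -3930$)
$\left(C{\left(87 \right)} + \frac{-16236 + 18463}{-11668 + 11789}\right) \left(-29904 + O\right) = \left(\left(-1 + 87\right) + \frac{-16236 + 18463}{-11668 + 11789}\right) \left(-29904 - 3930\right) = \left(86 + \frac{2227}{121}\right) \left(-33834\right) = \frac{12633}{121} \left(-33834\right) = - \frac{427424922}{121}$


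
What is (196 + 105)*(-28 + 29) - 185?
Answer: 116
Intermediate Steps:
(196 + 105)*(-28 + 29) - 185 = 301*1 - 185 = 301 - 185 = 116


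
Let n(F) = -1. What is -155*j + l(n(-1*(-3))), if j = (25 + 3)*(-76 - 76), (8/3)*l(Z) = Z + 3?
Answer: 2638723/4 ≈ 6.5968e+5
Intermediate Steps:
l(Z) = 9/8 + 3*Z/8 (l(Z) = 3*(Z + 3)/8 = 3*(3 + Z)/8 = 9/8 + 3*Z/8)
j = -4256 (j = 28*(-152) = -4256)
-155*j + l(n(-1*(-3))) = -155*(-4256) + (9/8 + (3/8)*(-1)) = 659680 + (9/8 - 3/8) = 659680 + 3/4 = 2638723/4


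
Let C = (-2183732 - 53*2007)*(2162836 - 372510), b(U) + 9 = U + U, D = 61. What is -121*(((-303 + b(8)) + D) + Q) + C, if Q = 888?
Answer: -4100031022591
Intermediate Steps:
b(U) = -9 + 2*U (b(U) = -9 + (U + U) = -9 + 2*U)
C = -4100030943578 (C = (-2183732 - 106371)*1790326 = -2290103*1790326 = -4100030943578)
-121*(((-303 + b(8)) + D) + Q) + C = -121*(((-303 + (-9 + 2*8)) + 61) + 888) - 4100030943578 = -121*(((-303 + (-9 + 16)) + 61) + 888) - 4100030943578 = -121*(((-303 + 7) + 61) + 888) - 4100030943578 = -121*((-296 + 61) + 888) - 4100030943578 = -121*(-235 + 888) - 4100030943578 = -121*653 - 4100030943578 = -79013 - 4100030943578 = -4100031022591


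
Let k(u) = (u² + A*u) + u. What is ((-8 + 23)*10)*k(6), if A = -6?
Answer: 900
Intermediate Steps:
k(u) = u² - 5*u (k(u) = (u² - 6*u) + u = u² - 5*u)
((-8 + 23)*10)*k(6) = ((-8 + 23)*10)*(6*(-5 + 6)) = (15*10)*(6*1) = 150*6 = 900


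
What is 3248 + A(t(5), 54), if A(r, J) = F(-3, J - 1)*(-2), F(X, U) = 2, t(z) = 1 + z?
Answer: 3244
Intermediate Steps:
A(r, J) = -4 (A(r, J) = 2*(-2) = -4)
3248 + A(t(5), 54) = 3248 - 4 = 3244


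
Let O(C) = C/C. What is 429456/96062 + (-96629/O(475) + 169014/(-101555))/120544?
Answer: 2157323176337381/587988101383520 ≈ 3.6690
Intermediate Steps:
O(C) = 1
429456/96062 + (-96629/O(475) + 169014/(-101555))/120544 = 429456/96062 + (-96629/1 + 169014/(-101555))/120544 = 429456*(1/96062) + (-96629*1 + 169014*(-1/101555))*(1/120544) = 214728/48031 + (-96629 - 169014/101555)*(1/120544) = 214728/48031 - 9813327109/101555*1/120544 = 214728/48031 - 9813327109/12241845920 = 2157323176337381/587988101383520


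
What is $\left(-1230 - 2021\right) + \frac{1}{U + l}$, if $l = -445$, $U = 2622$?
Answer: $- \frac{7077426}{2177} \approx -3251.0$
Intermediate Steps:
$\left(-1230 - 2021\right) + \frac{1}{U + l} = \left(-1230 - 2021\right) + \frac{1}{2622 - 445} = -3251 + \frac{1}{2177} = - \frac{7077426}{2177}$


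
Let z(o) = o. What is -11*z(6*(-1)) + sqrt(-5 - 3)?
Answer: 66 + 2*I*sqrt(2) ≈ 66.0 + 2.8284*I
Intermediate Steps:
-11*z(6*(-1)) + sqrt(-5 - 3) = -66*(-1) + sqrt(-5 - 3) = -11*(-6) + sqrt(-8) = 66 + 2*I*sqrt(2)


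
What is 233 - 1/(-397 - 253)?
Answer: 151451/650 ≈ 233.00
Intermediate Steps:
233 - 1/(-397 - 253) = 233 - 1/(-650) = 233 - 1*(-1/650) = 233 + 1/650 = 151451/650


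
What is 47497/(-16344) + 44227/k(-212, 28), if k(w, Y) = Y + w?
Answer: -11431024/46989 ≈ -243.27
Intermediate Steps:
47497/(-16344) + 44227/k(-212, 28) = 47497/(-16344) + 44227/(28 - 212) = 47497*(-1/16344) + 44227/(-184) = -47497/16344 + 44227*(-1/184) = -47497/16344 - 44227/184 = -11431024/46989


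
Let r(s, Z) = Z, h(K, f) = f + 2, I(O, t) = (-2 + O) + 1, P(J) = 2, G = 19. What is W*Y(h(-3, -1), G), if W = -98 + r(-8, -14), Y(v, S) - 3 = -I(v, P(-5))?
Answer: -336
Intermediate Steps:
I(O, t) = -1 + O
h(K, f) = 2 + f
Y(v, S) = 4 - v (Y(v, S) = 3 - (-1 + v) = 3 + (1 - v) = 4 - v)
W = -112 (W = -98 - 14 = -112)
W*Y(h(-3, -1), G) = -112*(4 - (2 - 1)) = -112*(4 - 1*1) = -112*(4 - 1) = -112*3 = -336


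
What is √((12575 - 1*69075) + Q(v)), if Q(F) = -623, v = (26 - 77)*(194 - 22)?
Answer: 3*I*√6347 ≈ 239.0*I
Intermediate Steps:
v = -8772 (v = -51*172 = -8772)
√((12575 - 1*69075) + Q(v)) = √((12575 - 1*69075) - 623) = √((12575 - 69075) - 623) = √(-56500 - 623) = √(-57123) = 3*I*√6347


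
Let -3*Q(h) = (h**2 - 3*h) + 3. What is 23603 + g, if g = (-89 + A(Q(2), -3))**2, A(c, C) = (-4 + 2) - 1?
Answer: 32067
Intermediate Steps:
Q(h) = -1 + h - h**2/3 (Q(h) = -((h**2 - 3*h) + 3)/3 = -(3 + h**2 - 3*h)/3 = -1 + h - h**2/3)
A(c, C) = -3 (A(c, C) = -2 - 1 = -3)
g = 8464 (g = (-89 - 3)**2 = (-92)**2 = 8464)
23603 + g = 23603 + 8464 = 32067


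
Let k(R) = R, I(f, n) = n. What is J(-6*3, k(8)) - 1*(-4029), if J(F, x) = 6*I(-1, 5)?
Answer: 4059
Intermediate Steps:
J(F, x) = 30 (J(F, x) = 6*5 = 30)
J(-6*3, k(8)) - 1*(-4029) = 30 - 1*(-4029) = 30 + 4029 = 4059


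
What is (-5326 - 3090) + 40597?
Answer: 32181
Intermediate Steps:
(-5326 - 3090) + 40597 = -8416 + 40597 = 32181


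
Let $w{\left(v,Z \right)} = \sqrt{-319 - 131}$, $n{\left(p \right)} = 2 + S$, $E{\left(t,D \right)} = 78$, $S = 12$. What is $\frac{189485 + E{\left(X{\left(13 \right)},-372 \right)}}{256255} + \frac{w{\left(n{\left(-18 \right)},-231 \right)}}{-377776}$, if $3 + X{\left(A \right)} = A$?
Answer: $\frac{189563}{256255} - \frac{15 i \sqrt{2}}{377776} \approx 0.73974 - 5.6153 \cdot 10^{-5} i$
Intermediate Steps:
$X{\left(A \right)} = -3 + A$
$n{\left(p \right)} = 14$ ($n{\left(p \right)} = 2 + 12 = 14$)
$w{\left(v,Z \right)} = 15 i \sqrt{2}$ ($w{\left(v,Z \right)} = \sqrt{-450} = 15 i \sqrt{2}$)
$\frac{189485 + E{\left(X{\left(13 \right)},-372 \right)}}{256255} + \frac{w{\left(n{\left(-18 \right)},-231 \right)}}{-377776} = \frac{189485 + 78}{256255} + \frac{15 i \sqrt{2}}{-377776} = 189563 \cdot \frac{1}{256255} + 15 i \sqrt{2} \left(- \frac{1}{377776}\right) = \frac{189563}{256255} - \frac{15 i \sqrt{2}}{377776}$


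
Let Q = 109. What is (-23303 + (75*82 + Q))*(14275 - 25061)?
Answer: 183836584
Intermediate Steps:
(-23303 + (75*82 + Q))*(14275 - 25061) = (-23303 + (75*82 + 109))*(14275 - 25061) = (-23303 + (6150 + 109))*(-10786) = (-23303 + 6259)*(-10786) = -17044*(-10786) = 183836584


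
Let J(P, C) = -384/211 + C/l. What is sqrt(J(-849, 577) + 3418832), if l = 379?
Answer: sqrt(21863568776395011)/79969 ≈ 1849.0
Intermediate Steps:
J(P, C) = -384/211 + C/379
sqrt(J(-849, 577) + 3418832) = sqrt((-384/211 + (1/379)*577) + 3418832) = sqrt((-384/211 + 577/379) + 3418832) = sqrt(-23789/79969 + 3418832) = sqrt(273400552419/79969) = sqrt(21863568776395011)/79969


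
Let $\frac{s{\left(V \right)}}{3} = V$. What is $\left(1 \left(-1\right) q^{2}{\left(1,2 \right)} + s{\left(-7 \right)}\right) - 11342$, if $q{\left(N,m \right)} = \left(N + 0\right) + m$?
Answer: $-11372$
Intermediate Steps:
$s{\left(V \right)} = 3 V$
$q{\left(N,m \right)} = N + m$
$\left(1 \left(-1\right) q^{2}{\left(1,2 \right)} + s{\left(-7 \right)}\right) - 11342 = \left(1 \left(-1\right) \left(1 + 2\right)^{2} + 3 \left(-7\right)\right) - 11342 = \left(- 3^{2} - 21\right) - 11342 = \left(\left(-1\right) 9 - 21\right) - 11342 = \left(-9 - 21\right) - 11342 = -30 - 11342 = -11372$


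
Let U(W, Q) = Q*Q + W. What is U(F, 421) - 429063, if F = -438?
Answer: -252260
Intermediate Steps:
U(W, Q) = W + Q² (U(W, Q) = Q² + W = W + Q²)
U(F, 421) - 429063 = (-438 + 421²) - 429063 = (-438 + 177241) - 429063 = 176803 - 429063 = -252260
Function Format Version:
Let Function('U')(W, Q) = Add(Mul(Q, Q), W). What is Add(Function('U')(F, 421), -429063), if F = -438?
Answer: -252260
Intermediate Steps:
Function('U')(W, Q) = Add(W, Pow(Q, 2)) (Function('U')(W, Q) = Add(Pow(Q, 2), W) = Add(W, Pow(Q, 2)))
Add(Function('U')(F, 421), -429063) = Add(Add(-438, Pow(421, 2)), -429063) = Add(Add(-438, 177241), -429063) = Add(176803, -429063) = -252260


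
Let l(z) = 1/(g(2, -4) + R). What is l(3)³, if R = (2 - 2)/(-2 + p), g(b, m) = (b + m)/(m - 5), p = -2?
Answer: 729/8 ≈ 91.125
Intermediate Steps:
g(b, m) = (b + m)/(-5 + m)
R = 0 (R = (2 - 2)/(-2 - 2) = 0/(-4) = 0*(-¼) = 0)
l(z) = 9/2 (l(z) = 1/((2 - 4)/(-5 - 4) + 0) = 1/(-2/(-9) + 0) = 1/(-⅑*(-2) + 0) = 1/(2/9 + 0) = 1/(2/9) = 9/2)
l(3)³ = (9/2)³ = 729/8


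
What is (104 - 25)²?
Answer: 6241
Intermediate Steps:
(104 - 25)² = 79² = 6241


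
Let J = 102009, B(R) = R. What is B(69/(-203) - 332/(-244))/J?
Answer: 12640/1263177447 ≈ 1.0007e-5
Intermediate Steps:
B(69/(-203) - 332/(-244))/J = (69/(-203) - 332/(-244))/102009 = (69*(-1/203) - 332*(-1/244))*(1/102009) = (-69/203 + 83/61)*(1/102009) = (12640/12383)*(1/102009) = 12640/1263177447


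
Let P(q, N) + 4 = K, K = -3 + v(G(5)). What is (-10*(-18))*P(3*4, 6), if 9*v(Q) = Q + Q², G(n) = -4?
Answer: -1020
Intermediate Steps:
v(Q) = Q/9 + Q²/9 (v(Q) = (Q + Q²)/9 = Q/9 + Q²/9)
K = -5/3 (K = -3 + (⅑)*(-4)*(1 - 4) = -3 + (⅑)*(-4)*(-3) = -3 + 4/3 = -5/3 ≈ -1.6667)
P(q, N) = -17/3 (P(q, N) = -4 - 5/3 = -17/3)
(-10*(-18))*P(3*4, 6) = -10*(-18)*(-17/3) = 180*(-17/3) = -1020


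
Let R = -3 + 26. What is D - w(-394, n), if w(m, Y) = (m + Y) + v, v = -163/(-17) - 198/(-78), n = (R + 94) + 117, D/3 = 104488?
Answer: 69308224/221 ≈ 3.1361e+5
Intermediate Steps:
R = 23
D = 313464 (D = 3*104488 = 313464)
n = 234 (n = (23 + 94) + 117 = 117 + 117 = 234)
v = 2680/221 (v = -163*(-1/17) - 198*(-1/78) = 163/17 + 33/13 = 2680/221 ≈ 12.127)
w(m, Y) = 2680/221 + Y + m (w(m, Y) = (m + Y) + 2680/221 = (Y + m) + 2680/221 = 2680/221 + Y + m)
D - w(-394, n) = 313464 - (2680/221 + 234 - 394) = 313464 - 1*(-32680/221) = 313464 + 32680/221 = 69308224/221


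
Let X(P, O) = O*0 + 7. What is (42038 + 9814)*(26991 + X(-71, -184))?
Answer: 1399900296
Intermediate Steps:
X(P, O) = 7 (X(P, O) = 0 + 7 = 7)
(42038 + 9814)*(26991 + X(-71, -184)) = (42038 + 9814)*(26991 + 7) = 51852*26998 = 1399900296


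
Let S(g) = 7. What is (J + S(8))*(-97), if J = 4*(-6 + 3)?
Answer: 485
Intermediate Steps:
J = -12 (J = 4*(-3) = -12)
(J + S(8))*(-97) = (-12 + 7)*(-97) = -5*(-97) = 485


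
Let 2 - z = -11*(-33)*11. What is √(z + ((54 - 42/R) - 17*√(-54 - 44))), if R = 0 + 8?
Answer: √(-15769 - 476*I*√2)/2 ≈ 1.3399 - 62.802*I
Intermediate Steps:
R = 8
z = -3991 (z = 2 - (-11*(-33))*11 = 2 - 363*11 = 2 - 1*3993 = 2 - 3993 = -3991)
√(z + ((54 - 42/R) - 17*√(-54 - 44))) = √(-3991 + ((54 - 42/8) - 17*√(-54 - 44))) = √(-3991 + ((54 - 42*⅛) - 119*I*√2)) = √(-3991 + ((54 - 21/4) - 119*I*√2)) = √(-3991 + (195/4 - 119*I*√2)) = √(-15769/4 - 119*I*√2)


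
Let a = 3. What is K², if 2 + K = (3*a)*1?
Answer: 49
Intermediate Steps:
K = 7 (K = -2 + (3*3)*1 = -2 + 9*1 = -2 + 9 = 7)
K² = 7² = 49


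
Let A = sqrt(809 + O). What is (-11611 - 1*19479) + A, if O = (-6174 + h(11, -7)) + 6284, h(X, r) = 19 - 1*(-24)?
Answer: -31090 + sqrt(962) ≈ -31059.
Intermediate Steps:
h(X, r) = 43 (h(X, r) = 19 + 24 = 43)
O = 153 (O = (-6174 + 43) + 6284 = -6131 + 6284 = 153)
A = sqrt(962) (A = sqrt(809 + 153) = sqrt(962) ≈ 31.016)
(-11611 - 1*19479) + A = (-11611 - 1*19479) + sqrt(962) = (-11611 - 19479) + sqrt(962) = -31090 + sqrt(962)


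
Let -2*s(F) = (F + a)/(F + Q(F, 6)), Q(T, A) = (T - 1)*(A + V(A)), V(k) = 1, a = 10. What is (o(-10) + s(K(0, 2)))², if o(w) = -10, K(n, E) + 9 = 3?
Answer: 300304/3025 ≈ 99.274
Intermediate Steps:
K(n, E) = -6 (K(n, E) = -9 + 3 = -6)
Q(T, A) = (1 + A)*(-1 + T) (Q(T, A) = (T - 1)*(A + 1) = (-1 + T)*(1 + A) = (1 + A)*(-1 + T))
s(F) = -(10 + F)/(2*(-7 + 8*F)) (s(F) = -(F + 10)/(2*(F + (-1 + F - 1*6 + 6*F))) = -(10 + F)/(2*(F + (-1 + F - 6 + 6*F))) = -(10 + F)/(2*(F + (-7 + 7*F))) = -(10 + F)/(2*(-7 + 8*F)))
(o(-10) + s(K(0, 2)))² = (-10 + (-10 - 1*(-6))/(2*(-7 + 8*(-6))))² = (-10 + (-10 + 6)/(2*(-7 - 48)))² = (-10 + (½)*(-4)/(-55))² = (-10 + (½)*(-1/55)*(-4))² = (-10 + 2/55)² = (-548/55)² = 300304/3025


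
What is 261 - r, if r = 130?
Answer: 131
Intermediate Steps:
261 - r = 261 - 1*130 = 261 - 130 = 131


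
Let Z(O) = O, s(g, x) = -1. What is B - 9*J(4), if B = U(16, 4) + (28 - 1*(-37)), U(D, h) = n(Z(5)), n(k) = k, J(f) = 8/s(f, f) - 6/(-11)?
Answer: 1508/11 ≈ 137.09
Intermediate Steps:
J(f) = -82/11 (J(f) = 8/(-1) - 6/(-11) = 8*(-1) - 6*(-1/11) = -8 + 6/11 = -82/11)
U(D, h) = 5
B = 70 (B = 5 + (28 - 1*(-37)) = 5 + (28 + 37) = 5 + 65 = 70)
B - 9*J(4) = 70 - 9*(-82/11) = 70 + 738/11 = 1508/11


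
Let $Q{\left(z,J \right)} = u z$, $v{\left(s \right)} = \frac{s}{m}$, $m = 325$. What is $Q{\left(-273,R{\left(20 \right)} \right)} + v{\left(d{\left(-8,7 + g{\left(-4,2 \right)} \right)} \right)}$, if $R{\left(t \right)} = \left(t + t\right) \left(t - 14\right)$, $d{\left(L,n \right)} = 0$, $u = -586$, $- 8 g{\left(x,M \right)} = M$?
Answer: $159978$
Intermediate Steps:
$g{\left(x,M \right)} = - \frac{M}{8}$
$v{\left(s \right)} = \frac{s}{325}$
$R{\left(t \right)} = 2 t \left(-14 + t\right)$
$Q{\left(z,J \right)} = - 586 z$
$Q{\left(-273,R{\left(20 \right)} \right)} + v{\left(d{\left(-8,7 + g{\left(-4,2 \right)} \right)} \right)} = \left(-586\right) \left(-273\right) + \frac{1}{325} \cdot 0 = 159978 + 0 = 159978$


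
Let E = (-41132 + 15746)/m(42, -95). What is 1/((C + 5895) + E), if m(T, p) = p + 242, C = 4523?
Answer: 49/502020 ≈ 9.7606e-5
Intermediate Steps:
m(T, p) = 242 + p
E = -8462/49 (E = (-41132 + 15746)/(242 - 95) = -25386/147 = -25386*1/147 = -8462/49 ≈ -172.69)
1/((C + 5895) + E) = 1/((4523 + 5895) - 8462/49) = 1/(10418 - 8462/49) = 1/(502020/49) = 49/502020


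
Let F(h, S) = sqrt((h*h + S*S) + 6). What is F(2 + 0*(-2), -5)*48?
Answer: 48*sqrt(35) ≈ 283.97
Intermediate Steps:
F(h, S) = sqrt(6 + S**2 + h**2) (F(h, S) = sqrt((h**2 + S**2) + 6) = sqrt((S**2 + h**2) + 6) = sqrt(6 + S**2 + h**2))
F(2 + 0*(-2), -5)*48 = sqrt(6 + (-5)**2 + (2 + 0*(-2))**2)*48 = sqrt(6 + 25 + (2 + 0)**2)*48 = sqrt(6 + 25 + 2**2)*48 = sqrt(6 + 25 + 4)*48 = sqrt(35)*48 = 48*sqrt(35)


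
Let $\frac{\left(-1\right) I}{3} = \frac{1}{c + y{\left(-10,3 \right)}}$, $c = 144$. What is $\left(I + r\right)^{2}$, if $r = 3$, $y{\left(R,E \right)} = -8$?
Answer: $\frac{164025}{18496} \approx 8.8681$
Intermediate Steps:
$I = - \frac{3}{136}$ ($I = - \frac{3}{144 - 8} = - \frac{3}{136} \approx -0.022059$)
$\left(I + r\right)^{2} = \left(- \frac{3}{136} + 3\right)^{2} = \left(\frac{405}{136}\right)^{2} = \frac{164025}{18496}$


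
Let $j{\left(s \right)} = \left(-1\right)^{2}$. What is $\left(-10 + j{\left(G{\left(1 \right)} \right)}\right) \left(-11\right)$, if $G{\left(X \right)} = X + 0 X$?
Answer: $99$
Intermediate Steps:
$G{\left(X \right)} = X$ ($G{\left(X \right)} = X + 0 = X$)
$j{\left(s \right)} = 1$
$\left(-10 + j{\left(G{\left(1 \right)} \right)}\right) \left(-11\right) = \left(-10 + 1\right) \left(-11\right) = \left(-9\right) \left(-11\right) = 99$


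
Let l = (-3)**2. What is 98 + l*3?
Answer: 125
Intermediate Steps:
l = 9
98 + l*3 = 98 + 9*3 = 98 + 27 = 125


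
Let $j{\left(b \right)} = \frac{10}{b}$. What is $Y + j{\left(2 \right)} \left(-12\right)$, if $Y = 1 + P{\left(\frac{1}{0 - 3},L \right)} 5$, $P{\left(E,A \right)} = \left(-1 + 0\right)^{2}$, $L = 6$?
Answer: $-54$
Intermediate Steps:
$P{\left(E,A \right)} = 1$ ($P{\left(E,A \right)} = \left(-1\right)^{2} = 1$)
$Y = 6$ ($Y = 1 + 1 \cdot 5 = 1 + 5 = 6$)
$Y + j{\left(2 \right)} \left(-12\right) = 6 + \frac{10}{2} \left(-12\right) = 6 + 10 \cdot \frac{1}{2} \left(-12\right) = 6 + 5 \left(-12\right) = 6 - 60 = -54$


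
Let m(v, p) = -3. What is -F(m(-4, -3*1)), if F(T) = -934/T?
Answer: -934/3 ≈ -311.33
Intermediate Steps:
-F(m(-4, -3*1)) = -(-934)/(-3) = -(-934)*(-1)/3 = -1*934/3 = -934/3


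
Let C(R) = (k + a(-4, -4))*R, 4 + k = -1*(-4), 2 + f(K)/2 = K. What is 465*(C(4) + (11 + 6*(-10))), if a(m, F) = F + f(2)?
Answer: -30225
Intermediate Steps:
f(K) = -4 + 2*K
a(m, F) = F (a(m, F) = F + (-4 + 2*2) = F + (-4 + 4) = F + 0 = F)
k = 0 (k = -4 - 1*(-4) = -4 + 4 = 0)
C(R) = -4*R (C(R) = (0 - 4)*R = -4*R)
465*(C(4) + (11 + 6*(-10))) = 465*(-4*4 + (11 + 6*(-10))) = 465*(-16 + (11 - 60)) = 465*(-16 - 49) = 465*(-65) = -30225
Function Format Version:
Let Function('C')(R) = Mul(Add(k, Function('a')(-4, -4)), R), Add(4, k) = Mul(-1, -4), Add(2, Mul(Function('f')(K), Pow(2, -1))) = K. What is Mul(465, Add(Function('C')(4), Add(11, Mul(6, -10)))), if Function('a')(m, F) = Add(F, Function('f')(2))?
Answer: -30225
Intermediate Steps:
Function('f')(K) = Add(-4, Mul(2, K))
Function('a')(m, F) = F (Function('a')(m, F) = Add(F, Add(-4, Mul(2, 2))) = Add(F, Add(-4, 4)) = Add(F, 0) = F)
k = 0 (k = Add(-4, Mul(-1, -4)) = Add(-4, 4) = 0)
Function('C')(R) = Mul(-4, R) (Function('C')(R) = Mul(Add(0, -4), R) = Mul(-4, R))
Mul(465, Add(Function('C')(4), Add(11, Mul(6, -10)))) = Mul(465, Add(Mul(-4, 4), Add(11, Mul(6, -10)))) = Mul(465, Add(-16, Add(11, -60))) = Mul(465, Add(-16, -49)) = Mul(465, -65) = -30225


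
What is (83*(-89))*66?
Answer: -487542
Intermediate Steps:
(83*(-89))*66 = -7387*66 = -487542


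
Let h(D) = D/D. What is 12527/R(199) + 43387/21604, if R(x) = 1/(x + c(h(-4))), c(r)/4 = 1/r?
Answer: 54938604911/21604 ≈ 2.5430e+6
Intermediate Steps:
h(D) = 1
c(r) = 4/r
R(x) = 1/(4 + x) (R(x) = 1/(x + 4/1) = 1/(x + 4*1) = 1/(x + 4) = 1/(4 + x))
12527/R(199) + 43387/21604 = 12527/(1/(4 + 199)) + 43387/21604 = 12527/(1/203) + 43387*(1/21604) = 12527/(1/203) + 43387/21604 = 12527*203 + 43387/21604 = 2542981 + 43387/21604 = 54938604911/21604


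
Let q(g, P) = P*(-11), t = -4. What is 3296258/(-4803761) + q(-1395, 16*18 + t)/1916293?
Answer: -6331603080958/9205413577973 ≈ -0.68781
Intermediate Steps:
q(g, P) = -11*P
3296258/(-4803761) + q(-1395, 16*18 + t)/1916293 = 3296258/(-4803761) - 11*(16*18 - 4)/1916293 = 3296258*(-1/4803761) - 11*(288 - 4)*(1/1916293) = -3296258/4803761 - 11*284*(1/1916293) = -3296258/4803761 - 3124*1/1916293 = -3296258/4803761 - 3124/1916293 = -6331603080958/9205413577973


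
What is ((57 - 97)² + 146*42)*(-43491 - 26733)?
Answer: -542971968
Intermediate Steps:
((57 - 97)² + 146*42)*(-43491 - 26733) = ((-40)² + 6132)*(-70224) = (1600 + 6132)*(-70224) = 7732*(-70224) = -542971968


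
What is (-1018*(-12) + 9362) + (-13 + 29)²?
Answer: 21834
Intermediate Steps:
(-1018*(-12) + 9362) + (-13 + 29)² = (12216 + 9362) + 16² = 21578 + 256 = 21834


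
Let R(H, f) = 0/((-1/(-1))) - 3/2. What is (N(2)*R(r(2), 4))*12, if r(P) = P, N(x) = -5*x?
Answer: 180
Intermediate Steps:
R(H, f) = -3/2 (R(H, f) = 0/((-1*(-1))) - 3*½ = 0/1 - 3/2 = 0*1 - 3/2 = 0 - 3/2 = -3/2)
(N(2)*R(r(2), 4))*12 = (-5*2*(-3/2))*12 = -10*(-3/2)*12 = 15*12 = 180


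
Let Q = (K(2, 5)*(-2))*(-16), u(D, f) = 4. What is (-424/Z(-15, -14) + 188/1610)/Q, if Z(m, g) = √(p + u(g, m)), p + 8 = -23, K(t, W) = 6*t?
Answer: 47/154560 + 53*I*√3/432 ≈ 0.00030409 + 0.2125*I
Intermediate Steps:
p = -31 (p = -8 - 23 = -31)
Z(m, g) = 3*I*√3 (Z(m, g) = √(-31 + 4) = √(-27) = 3*I*√3)
Q = 384 (Q = ((6*2)*(-2))*(-16) = (12*(-2))*(-16) = -24*(-16) = 384)
(-424/Z(-15, -14) + 188/1610)/Q = (-424*(-I*√3/9) + 188/1610)/384 = (-(-424)*I*√3/9 + 188*(1/1610))*(1/384) = (424*I*√3/9 + 94/805)*(1/384) = (94/805 + 424*I*√3/9)*(1/384) = 47/154560 + 53*I*√3/432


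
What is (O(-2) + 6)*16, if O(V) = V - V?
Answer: 96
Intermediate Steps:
O(V) = 0
(O(-2) + 6)*16 = (0 + 6)*16 = 6*16 = 96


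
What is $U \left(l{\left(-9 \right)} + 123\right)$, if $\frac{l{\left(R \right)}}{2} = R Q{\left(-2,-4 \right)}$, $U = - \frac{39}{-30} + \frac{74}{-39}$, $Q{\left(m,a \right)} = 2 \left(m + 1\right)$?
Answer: $- \frac{12349}{130} \approx -94.992$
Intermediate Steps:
$Q{\left(m,a \right)} = 2 + 2 m$ ($Q{\left(m,a \right)} = 2 \left(1 + m\right) = 2 + 2 m$)
$U = - \frac{233}{390}$ ($U = \left(-39\right) \left(- \frac{1}{30}\right) + 74 \left(- \frac{1}{39}\right) = \frac{13}{10} - \frac{74}{39} = - \frac{233}{390} \approx -0.59744$)
$l{\left(R \right)} = - 4 R$ ($l{\left(R \right)} = 2 R \left(2 + 2 \left(-2\right)\right) = 2 R \left(2 - 4\right) = 2 R \left(-2\right) = 2 \left(- 2 R\right) = - 4 R$)
$U \left(l{\left(-9 \right)} + 123\right) = - \frac{233 \left(\left(-4\right) \left(-9\right) + 123\right)}{390} = - \frac{233 \left(36 + 123\right)}{390} = \left(- \frac{233}{390}\right) 159 = - \frac{12349}{130}$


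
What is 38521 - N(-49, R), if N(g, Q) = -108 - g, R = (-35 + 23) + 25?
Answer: 38580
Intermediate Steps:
R = 13 (R = -12 + 25 = 13)
38521 - N(-49, R) = 38521 - (-108 - 1*(-49)) = 38521 - (-108 + 49) = 38521 - 1*(-59) = 38521 + 59 = 38580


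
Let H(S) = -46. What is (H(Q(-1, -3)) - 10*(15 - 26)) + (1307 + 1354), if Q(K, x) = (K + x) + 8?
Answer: 2725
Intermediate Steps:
Q(K, x) = 8 + K + x
(H(Q(-1, -3)) - 10*(15 - 26)) + (1307 + 1354) = (-46 - 10*(15 - 26)) + (1307 + 1354) = (-46 - 10*(-11)) + 2661 = (-46 + 110) + 2661 = 64 + 2661 = 2725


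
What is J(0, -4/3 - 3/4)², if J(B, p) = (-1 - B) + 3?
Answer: 4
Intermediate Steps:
J(B, p) = 2 - B
J(0, -4/3 - 3/4)² = (2 - 1*0)² = (2 + 0)² = 2² = 4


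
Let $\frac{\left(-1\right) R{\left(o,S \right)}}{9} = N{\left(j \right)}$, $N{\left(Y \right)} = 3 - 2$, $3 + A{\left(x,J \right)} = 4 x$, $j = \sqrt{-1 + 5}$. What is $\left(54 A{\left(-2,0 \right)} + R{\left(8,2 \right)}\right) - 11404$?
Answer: $-12007$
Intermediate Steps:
$j = 2$ ($j = \sqrt{4} = 2$)
$A{\left(x,J \right)} = -3 + 4 x$
$N{\left(Y \right)} = 1$
$R{\left(o,S \right)} = -9$ ($R{\left(o,S \right)} = \left(-9\right) 1 = -9$)
$\left(54 A{\left(-2,0 \right)} + R{\left(8,2 \right)}\right) - 11404 = \left(54 \left(-3 + 4 \left(-2\right)\right) - 9\right) - 11404 = \left(54 \left(-3 - 8\right) - 9\right) - 11404 = \left(54 \left(-11\right) - 9\right) - 11404 = \left(-594 - 9\right) - 11404 = -603 - 11404 = -12007$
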